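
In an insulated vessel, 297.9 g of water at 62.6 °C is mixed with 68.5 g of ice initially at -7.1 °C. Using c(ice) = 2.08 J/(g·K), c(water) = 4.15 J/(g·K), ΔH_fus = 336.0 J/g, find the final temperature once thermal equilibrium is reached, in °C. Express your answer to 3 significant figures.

Heat to bring ice to 0 °C and melt it: q₁ = 68.5×2.08×7.1 + 68.5×336.0 = 24028 J
Heat the water can supply cooling to 0 °C: 297.9×4.15×62.6 = 77391.4 J > q₁, so all ice melts.
Energy balance: 297.9×4.15×(62.6 − T) = 24028 + 68.5×4.15×(T − 0)
1236.285(62.6 − T) = 24028 + 284.275 T
77391.4 − 24028 = 1520.560 T
T = 53363.4 / 1520.560 = 35.09 °C

T_f = 35.1 °C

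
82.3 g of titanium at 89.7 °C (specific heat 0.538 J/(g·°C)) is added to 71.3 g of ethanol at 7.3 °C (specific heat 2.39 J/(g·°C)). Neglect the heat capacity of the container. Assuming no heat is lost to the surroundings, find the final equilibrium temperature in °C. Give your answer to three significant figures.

T_f = 24.3 °C

Heat lost by titanium = heat gained by ethanol.
(82.3)(0.538)(89.7 − T) = (71.3)(2.39)(T − 7.3)
44.2774 (89.7 − T) = 170.407 (T − 7.3)
3971.7 − 44.2774 T = 170.407 T − 1244.0
5215.7 = 214.6844 T
T = 24.29 °C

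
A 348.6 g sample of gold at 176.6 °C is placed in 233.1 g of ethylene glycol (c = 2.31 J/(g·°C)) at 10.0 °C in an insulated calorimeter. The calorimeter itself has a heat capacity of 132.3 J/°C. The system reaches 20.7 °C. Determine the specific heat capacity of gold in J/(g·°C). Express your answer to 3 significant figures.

q_gained = (233.1 × 2.31 + 132.3) × (20.7 − 10.0) = 7177 J
q_lost = 348.6 × c × (176.6 − 20.7) = 54346.74 c
Set equal: c = 7177 / 54346.74 = 0.132 J/(g·°C)

c = 0.132 J/(g·°C)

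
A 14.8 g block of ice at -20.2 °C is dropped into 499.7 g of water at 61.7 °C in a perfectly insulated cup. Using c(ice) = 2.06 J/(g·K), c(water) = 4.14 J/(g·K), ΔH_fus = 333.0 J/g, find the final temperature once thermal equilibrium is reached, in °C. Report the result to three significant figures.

Heat to bring ice to 0 °C and melt it: q₁ = 14.8×2.06×20.2 + 14.8×333.0 = 5544.3 J
Heat the water can supply cooling to 0 °C: 499.7×4.14×61.7 = 127642 J > q₁, so all ice melts.
Energy balance: 499.7×4.14×(61.7 − T) = 5544.3 + 14.8×4.14×(T − 0)
2068.758(61.7 − T) = 5544.3 + 61.272 T
127642 − 5544.3 = 2130.030 T
T = 122097.7 / 2130.030 = 57.32 °C

T_f = 57.3 °C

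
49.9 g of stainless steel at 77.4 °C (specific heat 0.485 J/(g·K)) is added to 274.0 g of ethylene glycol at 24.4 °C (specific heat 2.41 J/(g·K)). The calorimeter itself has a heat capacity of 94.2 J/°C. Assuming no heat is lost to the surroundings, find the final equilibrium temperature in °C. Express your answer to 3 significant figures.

Heat lost by stainless steel = heat gained by ethylene glycol + calorimeter.
(49.9)(0.485)(77.4 − T) = [(274.0)(2.41) + 94.2](T − 24.4)
24.2015 (77.4 − T) = 754.54 (T − 24.4)
1873.2 − 24.2015 T = 754.54 T − 18411
20284.2 = 778.7415 T
T = 26.047 °C

T_f = 26.0 °C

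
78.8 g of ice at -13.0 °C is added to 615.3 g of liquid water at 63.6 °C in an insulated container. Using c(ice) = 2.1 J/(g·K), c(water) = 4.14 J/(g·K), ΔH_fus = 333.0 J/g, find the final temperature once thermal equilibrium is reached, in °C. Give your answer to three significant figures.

T_f = 46.5 °C

Heat to bring ice to 0 °C and melt it: q₁ = 78.8×2.1×13.0 + 78.8×333.0 = 28392 J
Heat the water can supply cooling to 0 °C: 615.3×4.14×63.6 = 162011 J > q₁, so all ice melts.
Energy balance: 615.3×4.14×(63.6 − T) = 28392 + 78.8×4.14×(T − 0)
2547.342(63.6 − T) = 28392 + 326.232 T
162011 − 28392 = 2873.574 T
T = 133619 / 2873.574 = 46.50 °C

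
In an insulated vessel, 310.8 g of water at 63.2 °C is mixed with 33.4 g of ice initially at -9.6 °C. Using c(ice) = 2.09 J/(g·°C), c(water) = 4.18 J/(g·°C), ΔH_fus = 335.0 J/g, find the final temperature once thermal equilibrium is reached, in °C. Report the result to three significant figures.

Heat to bring ice to 0 °C and melt it: q₁ = 33.4×2.09×9.6 + 33.4×335.0 = 11859 J
Heat the water can supply cooling to 0 °C: 310.8×4.18×63.2 = 82105.9 J > q₁, so all ice melts.
Energy balance: 310.8×4.18×(63.2 − T) = 11859 + 33.4×4.18×(T − 0)
1299.144(63.2 − T) = 11859 + 139.612 T
82105.9 − 11859 = 1438.756 T
T = 70246.9 / 1438.756 = 48.82 °C

T_f = 48.8 °C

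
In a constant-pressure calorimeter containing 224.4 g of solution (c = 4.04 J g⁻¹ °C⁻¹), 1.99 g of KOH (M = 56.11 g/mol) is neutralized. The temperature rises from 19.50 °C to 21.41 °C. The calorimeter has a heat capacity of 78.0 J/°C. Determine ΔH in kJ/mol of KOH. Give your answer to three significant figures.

ΔH = -53.0 kJ/mol

|ΔT| = |21.41 − 19.50| = 1.91 °C
|q_surr| = (224.4 × 4.04 + 78.0) × 1.91 = 984.576 × 1.91 = 1881 J
n(KOH) = 1.99 / 56.11 = 0.03547 mol
Temperature rose, so q_rxn = −|q_surr| = -1.881 kJ
ΔH = q_rxn / n = -53.03 kJ/mol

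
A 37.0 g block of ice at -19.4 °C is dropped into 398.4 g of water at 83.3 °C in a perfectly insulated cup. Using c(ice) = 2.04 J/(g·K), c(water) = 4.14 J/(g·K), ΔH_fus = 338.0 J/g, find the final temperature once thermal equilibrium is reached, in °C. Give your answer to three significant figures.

Heat to bring ice to 0 °C and melt it: q₁ = 37.0×2.04×19.4 + 37.0×338.0 = 13970 J
Heat the water can supply cooling to 0 °C: 398.4×4.14×83.3 = 137393 J > q₁, so all ice melts.
Energy balance: 398.4×4.14×(83.3 − T) = 13970 + 37.0×4.14×(T − 0)
1649.376(83.3 − T) = 13970 + 153.18 T
137393 − 13970 = 1802.556 T
T = 123423 / 1802.556 = 68.47 °C

T_f = 68.5 °C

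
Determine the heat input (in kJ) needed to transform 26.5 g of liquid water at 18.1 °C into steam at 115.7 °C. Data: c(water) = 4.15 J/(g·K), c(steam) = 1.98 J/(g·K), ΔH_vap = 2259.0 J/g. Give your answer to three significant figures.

q = 69.7 kJ

q1 (heat water 18.1→100.0 °C): 26.5 × 4.15 × 81.9 = 9007 J
q2 (vaporize at 100 °C): 26.5 × 2259.0 = 59864 J
q3 (heat steam 100.0→115.7 °C): 26.5 × 1.98 × 15.7 = 824 J
Total: 9007 + 59864 + 824 = 69695 J = 69.7 kJ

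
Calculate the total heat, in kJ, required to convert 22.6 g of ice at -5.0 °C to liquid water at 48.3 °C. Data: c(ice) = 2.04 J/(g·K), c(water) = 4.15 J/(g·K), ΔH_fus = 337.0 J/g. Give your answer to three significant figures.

q = 12.4 kJ

q1 (heat ice -5.0→0.0 °C): 22.6 × 2.04 × 5.0 = 231 J
q2 (melt at 0 °C): 22.6 × 337.0 = 7616 J
q3 (heat water 0.0→48.3 °C): 22.6 × 4.15 × 48.3 = 4530 J
Total: 231 + 7616 + 4530 = 12377 J = 12.4 kJ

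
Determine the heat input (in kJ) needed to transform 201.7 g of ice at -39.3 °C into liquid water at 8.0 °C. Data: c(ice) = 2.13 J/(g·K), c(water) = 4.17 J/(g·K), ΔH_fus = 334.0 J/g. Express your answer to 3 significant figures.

q1 (heat ice -39.3→0.0 °C): 201.7 × 2.13 × 39.3 = 16884 J
q2 (melt at 0 °C): 201.7 × 334.0 = 67368 J
q3 (heat water 0.0→8.0 °C): 201.7 × 4.17 × 8.0 = 6729 J
Total: 16884 + 67368 + 6729 = 90981 J = 91.0 kJ

q = 91.0 kJ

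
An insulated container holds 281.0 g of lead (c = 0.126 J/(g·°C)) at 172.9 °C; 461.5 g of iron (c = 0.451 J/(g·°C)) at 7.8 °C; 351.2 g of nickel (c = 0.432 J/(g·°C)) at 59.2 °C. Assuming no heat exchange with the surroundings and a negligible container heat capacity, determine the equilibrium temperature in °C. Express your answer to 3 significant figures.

Σ mᵢcᵢ(T − Tᵢ) = 0  ⇒  T = Σ mᵢcᵢTᵢ / Σ mᵢcᵢ
Σ mᵢcᵢ = 281.0×0.126 + 461.5×0.451 + 351.2×0.432 = 395.2609
Σ mᵢcᵢTᵢ = 35.406×172.9 + 208.1365×7.8 + 151.7184×59.2 = 16727
T = 16727 / 395.2609 = 42.32 °C

T_f = 42.3 °C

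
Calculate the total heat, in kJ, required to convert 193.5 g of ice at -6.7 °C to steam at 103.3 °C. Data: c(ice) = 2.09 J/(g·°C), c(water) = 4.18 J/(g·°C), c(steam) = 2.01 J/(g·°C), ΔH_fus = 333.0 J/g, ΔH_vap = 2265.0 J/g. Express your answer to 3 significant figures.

q = 588 kJ

q1 (heat ice -6.7→0.0 °C): 193.5 × 2.09 × 6.7 = 2710 J
q2 (melt at 0 °C): 193.5 × 333.0 = 64436 J
q3 (heat water 0.0→100.0 °C): 193.5 × 4.18 × 100.0 = 80883 J
q4 (vaporize at 100 °C): 193.5 × 2265.0 = 438278 J
q5 (heat steam 100.0→103.3 °C): 193.5 × 2.01 × 3.3 = 1283 J
Total: 2710 + 64436 + 80883 + 438278 + 1283 = 587590 J = 588 kJ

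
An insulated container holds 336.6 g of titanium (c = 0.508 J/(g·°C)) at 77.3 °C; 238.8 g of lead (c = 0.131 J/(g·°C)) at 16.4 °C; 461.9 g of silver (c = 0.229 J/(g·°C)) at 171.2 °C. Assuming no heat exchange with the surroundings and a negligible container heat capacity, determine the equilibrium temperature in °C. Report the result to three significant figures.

Σ mᵢcᵢ(T − Tᵢ) = 0  ⇒  T = Σ mᵢcᵢTᵢ / Σ mᵢcᵢ
Σ mᵢcᵢ = 336.6×0.508 + 238.8×0.131 + 461.9×0.229 = 308.0507
Σ mᵢcᵢTᵢ = 170.9928×77.3 + 31.2828×16.4 + 105.7751×171.2 = 31839
T = 31839 / 308.0507 = 103.4 °C

T_f = 103 °C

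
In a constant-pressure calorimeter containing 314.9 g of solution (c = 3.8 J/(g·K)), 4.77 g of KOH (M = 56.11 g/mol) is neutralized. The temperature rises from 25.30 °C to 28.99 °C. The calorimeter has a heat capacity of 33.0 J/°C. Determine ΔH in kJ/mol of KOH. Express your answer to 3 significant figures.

|ΔT| = |28.99 − 25.30| = 3.69 °C
|q_surr| = (314.9 × 3.8 + 33.0) × 3.69 = 1229.62 × 3.69 = 4537 J
n(KOH) = 4.77 / 56.11 = 0.08501 mol
Temperature rose, so q_rxn = −|q_surr| = -4.537 kJ
ΔH = q_rxn / n = -53.37 kJ/mol

ΔH = -53.4 kJ/mol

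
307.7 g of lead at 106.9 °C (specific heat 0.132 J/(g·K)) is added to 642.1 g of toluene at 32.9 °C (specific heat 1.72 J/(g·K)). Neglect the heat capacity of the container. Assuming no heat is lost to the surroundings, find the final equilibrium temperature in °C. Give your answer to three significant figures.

Heat lost by lead = heat gained by toluene.
(307.7)(0.132)(106.9 − T) = (642.1)(1.72)(T − 32.9)
40.6164 (106.9 − T) = 1104.412 (T − 32.9)
4341.9 − 40.6164 T = 1104.412 T − 36335
40676.9 = 1145.0284 T
T = 35.52 °C

T_f = 35.5 °C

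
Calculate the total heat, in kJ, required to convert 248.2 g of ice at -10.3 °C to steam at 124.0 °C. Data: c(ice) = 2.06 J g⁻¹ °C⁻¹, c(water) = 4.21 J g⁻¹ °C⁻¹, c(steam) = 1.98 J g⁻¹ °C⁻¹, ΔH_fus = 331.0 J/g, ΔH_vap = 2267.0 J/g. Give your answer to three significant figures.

q = 766 kJ

q1 (heat ice -10.3→0.0 °C): 248.2 × 2.06 × 10.3 = 5266 J
q2 (melt at 0 °C): 248.2 × 331.0 = 82154 J
q3 (heat water 0.0→100.0 °C): 248.2 × 4.21 × 100.0 = 104492 J
q4 (vaporize at 100 °C): 248.2 × 2267.0 = 562669 J
q5 (heat steam 100.0→124.0 °C): 248.2 × 1.98 × 24.0 = 11794 J
Total: 5266 + 82154 + 104492 + 562669 + 11794 = 766375 J = 766 kJ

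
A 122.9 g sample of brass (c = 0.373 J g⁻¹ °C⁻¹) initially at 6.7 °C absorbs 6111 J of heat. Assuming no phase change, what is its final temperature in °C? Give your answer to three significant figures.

ΔT = q / (m c) = 6111 / (122.9 × 0.373) = 133.3 °C
T_f = 6.7 + 133.3 = 140.0 °C

T_f = 140 °C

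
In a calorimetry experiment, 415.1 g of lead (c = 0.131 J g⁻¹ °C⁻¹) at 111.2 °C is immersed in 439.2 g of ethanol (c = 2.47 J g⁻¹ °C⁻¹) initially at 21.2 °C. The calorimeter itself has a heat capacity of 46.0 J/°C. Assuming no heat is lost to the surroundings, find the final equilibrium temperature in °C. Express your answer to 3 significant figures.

T_f = 25.3 °C

Heat lost by lead = heat gained by ethanol + calorimeter.
(415.1)(0.131)(111.2 − T) = [(439.2)(2.47) + 46.0](T − 21.2)
54.3781 (111.2 − T) = 1130.824 (T − 21.2)
6046.8 − 54.3781 T = 1130.824 T − 23973
30019.8 = 1185.2021 T
T = 25.33 °C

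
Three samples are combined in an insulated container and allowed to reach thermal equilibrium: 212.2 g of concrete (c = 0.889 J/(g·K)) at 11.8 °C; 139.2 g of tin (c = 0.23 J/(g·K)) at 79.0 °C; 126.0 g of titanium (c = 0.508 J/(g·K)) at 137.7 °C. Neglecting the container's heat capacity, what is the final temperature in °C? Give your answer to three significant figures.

T_f = 47.7 °C

Σ mᵢcᵢ(T − Tᵢ) = 0  ⇒  T = Σ mᵢcᵢTᵢ / Σ mᵢcᵢ
Σ mᵢcᵢ = 212.2×0.889 + 139.2×0.23 + 126.0×0.508 = 284.6698
Σ mᵢcᵢTᵢ = 188.6458×11.8 + 32.016×79.0 + 64.008×137.7 = 13569
T = 13569 / 284.6698 = 47.67 °C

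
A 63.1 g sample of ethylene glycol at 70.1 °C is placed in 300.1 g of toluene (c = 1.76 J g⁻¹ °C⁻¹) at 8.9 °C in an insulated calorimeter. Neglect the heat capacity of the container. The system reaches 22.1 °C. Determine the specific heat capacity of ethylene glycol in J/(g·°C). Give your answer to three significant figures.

q_gained = (300.1 × 1.76) × (22.1 − 8.9) = 6972 J
q_lost = 63.1 × c × (70.1 − 22.1) = 3028.8 c
Set equal: c = 6972 / 3028.8 = 2.30 J/(g·°C)

c = 2.30 J/(g·°C)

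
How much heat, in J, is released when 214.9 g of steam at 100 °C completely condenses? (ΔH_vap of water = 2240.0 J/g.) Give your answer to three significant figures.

q = m × ΔH_vap = 214.9 × 2240.0 = 481400 J

q = 481000 J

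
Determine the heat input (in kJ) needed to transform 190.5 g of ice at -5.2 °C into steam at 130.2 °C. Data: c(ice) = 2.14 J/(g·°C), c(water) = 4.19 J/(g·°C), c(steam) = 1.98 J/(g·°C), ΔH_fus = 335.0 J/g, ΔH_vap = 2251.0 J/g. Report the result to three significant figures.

q = 586 kJ

q1 (heat ice -5.2→0.0 °C): 190.5 × 2.14 × 5.2 = 2120 J
q2 (melt at 0 °C): 190.5 × 335.0 = 63818 J
q3 (heat water 0.0→100.0 °C): 190.5 × 4.19 × 100.0 = 79820 J
q4 (vaporize at 100 °C): 190.5 × 2251.0 = 428816 J
q5 (heat steam 100.0→130.2 °C): 190.5 × 1.98 × 30.2 = 11391 J
Total: 2120 + 63818 + 79820 + 428816 + 11391 = 585965 J = 586 kJ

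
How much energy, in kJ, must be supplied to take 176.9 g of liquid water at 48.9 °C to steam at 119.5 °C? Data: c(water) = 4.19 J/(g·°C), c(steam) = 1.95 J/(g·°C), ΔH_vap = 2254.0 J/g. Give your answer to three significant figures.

q1 (heat water 48.9→100.0 °C): 176.9 × 4.19 × 51.1 = 37876 J
q2 (vaporize at 100 °C): 176.9 × 2254.0 = 398733 J
q3 (heat steam 100.0→119.5 °C): 176.9 × 1.95 × 19.5 = 6727 J
Total: 37876 + 398733 + 6727 = 443336 J = 443 kJ

q = 443 kJ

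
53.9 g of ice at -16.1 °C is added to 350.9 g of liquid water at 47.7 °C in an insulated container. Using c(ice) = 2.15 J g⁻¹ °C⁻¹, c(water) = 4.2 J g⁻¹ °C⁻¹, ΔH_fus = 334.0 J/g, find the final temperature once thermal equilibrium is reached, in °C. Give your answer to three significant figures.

T_f = 29.7 °C

Heat to bring ice to 0 °C and melt it: q₁ = 53.9×2.15×16.1 + 53.9×334.0 = 19868 J
Heat the water can supply cooling to 0 °C: 350.9×4.2×47.7 = 70299.3 J > q₁, so all ice melts.
Energy balance: 350.9×4.2×(47.7 − T) = 19868 + 53.9×4.2×(T − 0)
1473.78(47.7 − T) = 19868 + 226.38 T
70299.3 − 19868 = 1700.16 T
T = 50431.3 / 1700.16 = 29.66 °C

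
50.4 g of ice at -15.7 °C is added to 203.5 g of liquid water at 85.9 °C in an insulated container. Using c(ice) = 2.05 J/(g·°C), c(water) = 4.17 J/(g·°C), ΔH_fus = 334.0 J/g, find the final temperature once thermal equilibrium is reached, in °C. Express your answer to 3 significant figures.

T_f = 51.4 °C

Heat to bring ice to 0 °C and melt it: q₁ = 50.4×2.05×15.7 + 50.4×334.0 = 18456 J
Heat the water can supply cooling to 0 °C: 203.5×4.17×85.9 = 72894.3 J > q₁, so all ice melts.
Energy balance: 203.5×4.17×(85.9 − T) = 18456 + 50.4×4.17×(T − 0)
848.595(85.9 − T) = 18456 + 210.168 T
72894.3 − 18456 = 1058.763 T
T = 54438.3 / 1058.763 = 51.42 °C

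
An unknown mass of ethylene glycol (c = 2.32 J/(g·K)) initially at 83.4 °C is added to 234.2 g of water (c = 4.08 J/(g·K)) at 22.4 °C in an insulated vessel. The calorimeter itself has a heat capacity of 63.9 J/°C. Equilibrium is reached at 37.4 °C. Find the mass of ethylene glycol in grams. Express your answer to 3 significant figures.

m = 143 g

q_gained = (234.2 × 4.08 + 63.9) × (37.4 − 22.4) = 15290 J
q_lost = m × 2.32 × (83.4 − 37.4) = 106.72 m
m = 15290 / 106.72 = 143 g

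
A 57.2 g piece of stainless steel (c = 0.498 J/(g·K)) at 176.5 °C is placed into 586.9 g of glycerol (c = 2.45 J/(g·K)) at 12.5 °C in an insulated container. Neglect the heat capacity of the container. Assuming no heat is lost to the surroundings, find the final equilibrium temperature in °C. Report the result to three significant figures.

T_f = 15.7 °C

Heat lost by stainless steel = heat gained by glycerol.
(57.2)(0.498)(176.5 − T) = (586.9)(2.45)(T − 12.5)
28.4856 (176.5 − T) = 1437.905 (T − 12.5)
5027.7 − 28.4856 T = 1437.905 T − 17974
23001.7 = 1466.3906 T
T = 15.69 °C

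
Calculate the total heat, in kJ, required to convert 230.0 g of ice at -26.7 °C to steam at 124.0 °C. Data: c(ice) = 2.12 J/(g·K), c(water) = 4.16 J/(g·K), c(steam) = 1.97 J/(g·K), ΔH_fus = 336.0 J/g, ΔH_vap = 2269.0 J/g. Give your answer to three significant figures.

q1 (heat ice -26.7→0.0 °C): 230.0 × 2.12 × 26.7 = 13019 J
q2 (melt at 0 °C): 230.0 × 336.0 = 77280 J
q3 (heat water 0.0→100.0 °C): 230.0 × 4.16 × 100.0 = 95680 J
q4 (vaporize at 100 °C): 230.0 × 2269.0 = 521870 J
q5 (heat steam 100.0→124.0 °C): 230.0 × 1.97 × 24.0 = 10874 J
Total: 13019 + 77280 + 95680 + 521870 + 10874 = 718723 J = 719 kJ

q = 719 kJ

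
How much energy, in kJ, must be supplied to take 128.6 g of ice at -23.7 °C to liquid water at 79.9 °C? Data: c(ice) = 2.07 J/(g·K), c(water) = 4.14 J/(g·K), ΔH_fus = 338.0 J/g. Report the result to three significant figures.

q = 92.3 kJ

q1 (heat ice -23.7→0.0 °C): 128.6 × 2.07 × 23.7 = 6309 J
q2 (melt at 0 °C): 128.6 × 338.0 = 43467 J
q3 (heat water 0.0→79.9 °C): 128.6 × 4.14 × 79.9 = 42539 J
Total: 6309 + 43467 + 42539 = 92315 J = 92.3 kJ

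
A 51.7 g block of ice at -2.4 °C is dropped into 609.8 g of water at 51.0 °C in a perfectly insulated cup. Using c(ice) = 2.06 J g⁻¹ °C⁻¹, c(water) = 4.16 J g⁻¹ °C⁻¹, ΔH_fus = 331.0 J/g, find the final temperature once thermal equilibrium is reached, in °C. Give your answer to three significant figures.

T_f = 40.7 °C

Heat to bring ice to 0 °C and melt it: q₁ = 51.7×2.06×2.4 + 51.7×331.0 = 17368 J
Heat the water can supply cooling to 0 °C: 609.8×4.16×51.0 = 129375 J > q₁, so all ice melts.
Energy balance: 609.8×4.16×(51.0 − T) = 17368 + 51.7×4.16×(T − 0)
2536.768(51.0 − T) = 17368 + 215.072 T
129375 − 17368 = 2751.840 T
T = 112007 / 2751.840 = 40.70 °C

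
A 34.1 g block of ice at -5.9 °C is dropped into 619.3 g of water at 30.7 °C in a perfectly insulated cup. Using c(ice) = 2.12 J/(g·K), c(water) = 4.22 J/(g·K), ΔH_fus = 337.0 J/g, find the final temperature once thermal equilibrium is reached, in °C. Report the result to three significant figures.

Heat to bring ice to 0 °C and melt it: q₁ = 34.1×2.12×5.9 + 34.1×337.0 = 11918 J
Heat the water can supply cooling to 0 °C: 619.3×4.22×30.7 = 80232.8 J > q₁, so all ice melts.
Energy balance: 619.3×4.22×(30.7 − T) = 11918 + 34.1×4.22×(T − 0)
2613.446(30.7 − T) = 11918 + 143.902 T
80232.8 − 11918 = 2757.348 T
T = 68314.8 / 2757.348 = 24.78 °C

T_f = 24.8 °C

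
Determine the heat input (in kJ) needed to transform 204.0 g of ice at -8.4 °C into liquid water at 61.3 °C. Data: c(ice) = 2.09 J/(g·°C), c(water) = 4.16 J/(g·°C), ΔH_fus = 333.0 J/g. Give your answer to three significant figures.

q1 (heat ice -8.4→0.0 °C): 204.0 × 2.09 × 8.4 = 3581 J
q2 (melt at 0 °C): 204.0 × 333.0 = 67932 J
q3 (heat water 0.0→61.3 °C): 204.0 × 4.16 × 61.3 = 52022 J
Total: 3581 + 67932 + 52022 = 123535 J = 124 kJ

q = 124 kJ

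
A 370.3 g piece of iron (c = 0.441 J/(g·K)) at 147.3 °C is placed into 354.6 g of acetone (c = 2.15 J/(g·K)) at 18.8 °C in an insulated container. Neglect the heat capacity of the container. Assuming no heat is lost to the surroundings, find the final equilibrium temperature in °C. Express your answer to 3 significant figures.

T_f = 41.5 °C

Heat lost by iron = heat gained by acetone.
(370.3)(0.441)(147.3 − T) = (354.6)(2.15)(T − 18.8)
163.3023 (147.3 − T) = 762.39 (T − 18.8)
24054 − 163.3023 T = 762.39 T − 14333
38387 = 925.6923 T
T = 41.47 °C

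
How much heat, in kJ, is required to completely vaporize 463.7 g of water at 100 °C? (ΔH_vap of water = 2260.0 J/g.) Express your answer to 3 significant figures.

q = m × ΔH_vap = 463.7 × 2260.0 = 1048000 J = 1050 kJ

q = 1050 kJ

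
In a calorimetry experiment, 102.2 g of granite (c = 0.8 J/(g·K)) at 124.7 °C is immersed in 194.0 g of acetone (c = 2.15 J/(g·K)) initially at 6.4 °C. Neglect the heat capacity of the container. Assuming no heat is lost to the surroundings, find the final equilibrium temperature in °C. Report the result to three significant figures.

T_f = 25.8 °C

Heat lost by granite = heat gained by acetone.
(102.2)(0.8)(124.7 − T) = (194.0)(2.15)(T − 6.4)
81.76 (124.7 − T) = 417.1 (T − 6.4)
10195 − 81.76 T = 417.1 T − 2669.4
12864.4 = 498.86 T
T = 25.79 °C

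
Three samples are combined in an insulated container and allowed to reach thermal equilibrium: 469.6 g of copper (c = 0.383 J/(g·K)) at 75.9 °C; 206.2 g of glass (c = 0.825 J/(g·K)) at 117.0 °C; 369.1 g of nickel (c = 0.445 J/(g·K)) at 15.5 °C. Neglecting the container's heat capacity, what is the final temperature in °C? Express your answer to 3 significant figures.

T_f = 70.2 °C

Σ mᵢcᵢ(T − Tᵢ) = 0  ⇒  T = Σ mᵢcᵢTᵢ / Σ mᵢcᵢ
Σ mᵢcᵢ = 469.6×0.383 + 206.2×0.825 + 369.1×0.445 = 514.2213
Σ mᵢcᵢTᵢ = 179.8568×75.9 + 170.115×117.0 + 164.2495×15.5 = 36100
T = 36100 / 514.2213 = 70.20 °C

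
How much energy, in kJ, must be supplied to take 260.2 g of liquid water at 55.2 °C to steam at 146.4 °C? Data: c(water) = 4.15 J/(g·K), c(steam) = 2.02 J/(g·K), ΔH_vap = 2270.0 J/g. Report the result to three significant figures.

q = 663 kJ

q1 (heat water 55.2→100.0 °C): 260.2 × 4.15 × 44.8 = 48376 J
q2 (vaporize at 100 °C): 260.2 × 2270.0 = 590654 J
q3 (heat steam 100.0→146.4 °C): 260.2 × 2.02 × 46.4 = 24388 J
Total: 48376 + 590654 + 24388 = 663418 J = 663 kJ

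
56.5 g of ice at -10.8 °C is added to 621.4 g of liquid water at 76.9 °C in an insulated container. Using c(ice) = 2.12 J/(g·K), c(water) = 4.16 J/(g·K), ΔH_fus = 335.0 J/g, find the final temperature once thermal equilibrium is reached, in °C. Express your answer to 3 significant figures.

T_f = 63.3 °C

Heat to bring ice to 0 °C and melt it: q₁ = 56.5×2.12×10.8 + 56.5×335.0 = 20221 J
Heat the water can supply cooling to 0 °C: 621.4×4.16×76.9 = 198788 J > q₁, so all ice melts.
Energy balance: 621.4×4.16×(76.9 − T) = 20221 + 56.5×4.16×(T − 0)
2585.024(76.9 − T) = 20221 + 235.04 T
198788 − 20221 = 2820.064 T
T = 178567 / 2820.064 = 63.32 °C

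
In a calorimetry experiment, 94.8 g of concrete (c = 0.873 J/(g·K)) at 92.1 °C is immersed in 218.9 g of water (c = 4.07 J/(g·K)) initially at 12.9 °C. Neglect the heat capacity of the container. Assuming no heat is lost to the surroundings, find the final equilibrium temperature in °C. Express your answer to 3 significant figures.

Heat lost by concrete = heat gained by water.
(94.8)(0.873)(92.1 − T) = (218.9)(4.07)(T − 12.9)
82.7604 (92.1 − T) = 890.923 (T − 12.9)
7622.2 − 82.7604 T = 890.923 T − 11493
19115.2 = 973.6834 T
T = 19.63 °C

T_f = 19.6 °C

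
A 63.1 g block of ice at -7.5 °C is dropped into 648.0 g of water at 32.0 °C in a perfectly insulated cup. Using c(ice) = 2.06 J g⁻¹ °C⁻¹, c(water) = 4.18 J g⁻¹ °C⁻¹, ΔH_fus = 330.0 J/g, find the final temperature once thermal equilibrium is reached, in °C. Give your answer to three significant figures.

Heat to bring ice to 0 °C and melt it: q₁ = 63.1×2.06×7.5 + 63.1×330.0 = 21798 J
Heat the water can supply cooling to 0 °C: 648.0×4.18×32.0 = 86676.5 J > q₁, so all ice melts.
Energy balance: 648.0×4.18×(32.0 − T) = 21798 + 63.1×4.18×(T − 0)
2708.64(32.0 − T) = 21798 + 263.758 T
86676.5 − 21798 = 2972.398 T
T = 64878.5 / 2972.398 = 21.83 °C

T_f = 21.8 °C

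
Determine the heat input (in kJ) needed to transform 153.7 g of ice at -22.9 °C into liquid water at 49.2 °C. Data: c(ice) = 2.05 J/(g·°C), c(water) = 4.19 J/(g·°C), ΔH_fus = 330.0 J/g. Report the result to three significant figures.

q1 (heat ice -22.9→0.0 °C): 153.7 × 2.05 × 22.9 = 7215 J
q2 (melt at 0 °C): 153.7 × 330.0 = 50721 J
q3 (heat water 0.0→49.2 °C): 153.7 × 4.19 × 49.2 = 31685 J
Total: 7215 + 50721 + 31685 = 89621 J = 89.6 kJ

q = 89.6 kJ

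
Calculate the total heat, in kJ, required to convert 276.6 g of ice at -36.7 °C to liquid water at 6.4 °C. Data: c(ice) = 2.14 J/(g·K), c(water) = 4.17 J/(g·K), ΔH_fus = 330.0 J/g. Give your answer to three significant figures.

q1 (heat ice -36.7→0.0 °C): 276.6 × 2.14 × 36.7 = 21724 J
q2 (melt at 0 °C): 276.6 × 330.0 = 91278 J
q3 (heat water 0.0→6.4 °C): 276.6 × 4.17 × 6.4 = 7382 J
Total: 21724 + 91278 + 7382 = 120384 J = 120 kJ

q = 120 kJ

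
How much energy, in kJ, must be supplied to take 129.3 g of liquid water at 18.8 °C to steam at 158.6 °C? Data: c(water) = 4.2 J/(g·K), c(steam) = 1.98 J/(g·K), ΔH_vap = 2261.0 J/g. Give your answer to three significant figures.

q1 (heat water 18.8→100.0 °C): 129.3 × 4.2 × 81.2 = 44096 J
q2 (vaporize at 100 °C): 129.3 × 2261.0 = 292347 J
q3 (heat steam 100.0→158.6 °C): 129.3 × 1.98 × 58.6 = 15002 J
Total: 44096 + 292347 + 15002 = 351445 J = 351 kJ

q = 351 kJ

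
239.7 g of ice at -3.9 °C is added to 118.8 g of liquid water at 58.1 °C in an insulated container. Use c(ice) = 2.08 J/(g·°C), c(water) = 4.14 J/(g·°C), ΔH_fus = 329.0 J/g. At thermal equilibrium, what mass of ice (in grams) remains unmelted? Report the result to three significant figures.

m_ice remaining = 159 g

Heat to warm all ice to 0 °C: 239.7×2.08×3.9 = 1944.4 J
Heat released by water cooling to 0 °C: 118.8×4.14×58.1 = 28575 J
28575 J < 1944.4 + 239.7×329.0 = 80805.7 J, so not all ice melts; final T = 0 °C.
Heat left for melting: 28575 − 1944.4 = 26630.6 J
Mass melted = 26630.6 / 329.0 = 80.94 g
Ice remaining = 239.7 − 80.94 = 158.76 g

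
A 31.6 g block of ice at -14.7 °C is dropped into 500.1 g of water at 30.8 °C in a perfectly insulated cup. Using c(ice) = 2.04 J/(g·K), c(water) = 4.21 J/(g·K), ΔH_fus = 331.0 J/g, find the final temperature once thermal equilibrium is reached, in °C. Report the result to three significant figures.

T_f = 23.9 °C

Heat to bring ice to 0 °C and melt it: q₁ = 31.6×2.04×14.7 + 31.6×331.0 = 11407 J
Heat the water can supply cooling to 0 °C: 500.1×4.21×30.8 = 64847.0 J > q₁, so all ice melts.
Energy balance: 500.1×4.21×(30.8 − T) = 11407 + 31.6×4.21×(T − 0)
2105.421(30.8 − T) = 11407 + 133.036 T
64847.0 − 11407 = 2238.457 T
T = 53440.0 / 2238.457 = 23.87 °C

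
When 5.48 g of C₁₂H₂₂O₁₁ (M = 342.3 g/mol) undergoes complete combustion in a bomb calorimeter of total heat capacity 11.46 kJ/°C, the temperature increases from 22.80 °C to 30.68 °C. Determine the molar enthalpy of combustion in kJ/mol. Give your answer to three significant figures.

ΔT = 30.68 − 22.80 = 7.88 °C
q_cal = C_cal × ΔT = 11.46 × 7.88 = 90.3048 kJ
n = 5.48 / 342.3 = 0.01601 mol
q_rxn = −q_cal = -90.3048 kJ
ΔH = -90.3048 / 0.01601 = -5641 kJ/mol

ΔH = -5640 kJ/mol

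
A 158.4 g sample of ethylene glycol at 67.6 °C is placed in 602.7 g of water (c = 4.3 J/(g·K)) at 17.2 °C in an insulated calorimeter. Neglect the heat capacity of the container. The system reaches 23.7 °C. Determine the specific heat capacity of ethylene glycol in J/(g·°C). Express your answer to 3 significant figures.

q_gained = (602.7 × 4.3) × (23.7 − 17.2) = 16850 J
q_lost = 158.4 × c × (67.6 − 23.7) = 6953.76 c
Set equal: c = 16850 / 6953.76 = 2.42 J/(g·°C)

c = 2.42 J/(g·°C)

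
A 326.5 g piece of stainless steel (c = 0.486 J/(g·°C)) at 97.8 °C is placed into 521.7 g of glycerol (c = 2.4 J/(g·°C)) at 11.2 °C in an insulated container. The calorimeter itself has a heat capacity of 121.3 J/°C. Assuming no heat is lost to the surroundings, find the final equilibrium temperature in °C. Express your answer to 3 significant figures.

Heat lost by stainless steel = heat gained by glycerol + calorimeter.
(326.5)(0.486)(97.8 − T) = [(521.7)(2.4) + 121.3](T − 11.2)
158.679 (97.8 − T) = 1373.38 (T − 11.2)
15519 − 158.679 T = 1373.38 T − 15382
30901 = 1532.059 T
T = 20.17 °C

T_f = 20.2 °C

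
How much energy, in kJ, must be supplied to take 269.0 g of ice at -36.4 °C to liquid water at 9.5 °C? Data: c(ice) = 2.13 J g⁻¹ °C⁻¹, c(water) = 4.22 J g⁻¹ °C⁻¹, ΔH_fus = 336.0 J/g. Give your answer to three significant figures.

q = 122 kJ

q1 (heat ice -36.4→0.0 °C): 269.0 × 2.13 × 36.4 = 20856 J
q2 (melt at 0 °C): 269.0 × 336.0 = 90384 J
q3 (heat water 0.0→9.5 °C): 269.0 × 4.22 × 9.5 = 10784 J
Total: 20856 + 90384 + 10784 = 122024 J = 122 kJ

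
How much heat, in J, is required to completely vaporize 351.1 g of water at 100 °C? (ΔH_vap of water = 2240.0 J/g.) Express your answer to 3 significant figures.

q = m × ΔH_vap = 351.1 × 2240.0 = 786460 J

q = 786000 J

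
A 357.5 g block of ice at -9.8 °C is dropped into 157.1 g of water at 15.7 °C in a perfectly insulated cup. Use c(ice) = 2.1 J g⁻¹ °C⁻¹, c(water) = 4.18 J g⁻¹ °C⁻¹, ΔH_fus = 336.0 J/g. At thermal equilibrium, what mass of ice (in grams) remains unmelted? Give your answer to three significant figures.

Heat to warm all ice to 0 °C: 357.5×2.1×9.8 = 7357.4 J
Heat released by water cooling to 0 °C: 157.1×4.18×15.7 = 10310 J
10310 J < 7357.4 + 357.5×336.0 = 127477.4 J, so not all ice melts; final T = 0 °C.
Heat left for melting: 10310 − 7357.4 = 2952.6 J
Mass melted = 2952.6 / 336.0 = 8.788 g
Ice remaining = 357.5 − 8.788 = 348.712 g

m_ice remaining = 349 g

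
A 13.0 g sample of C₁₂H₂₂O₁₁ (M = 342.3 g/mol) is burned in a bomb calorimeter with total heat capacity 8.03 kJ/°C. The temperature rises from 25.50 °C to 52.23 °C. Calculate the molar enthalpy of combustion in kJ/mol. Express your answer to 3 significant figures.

ΔT = 52.23 − 25.50 = 26.73 °C
q_cal = C_cal × ΔT = 8.03 × 26.73 = 214.6419 kJ
n = 13.0 / 342.3 = 0.03798 mol
q_rxn = −q_cal = -214.6419 kJ
ΔH = -214.6419 / 0.03798 = -5651 kJ/mol

ΔH = -5650 kJ/mol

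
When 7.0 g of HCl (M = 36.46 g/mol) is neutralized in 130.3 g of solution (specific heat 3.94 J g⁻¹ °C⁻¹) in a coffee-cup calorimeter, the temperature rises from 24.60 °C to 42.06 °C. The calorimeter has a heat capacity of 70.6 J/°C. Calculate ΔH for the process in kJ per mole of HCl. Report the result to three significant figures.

|ΔT| = |42.06 − 24.60| = 17.46 °C
|q_surr| = (130.3 × 3.94 + 70.6) × 17.46 = 583.982 × 17.46 = 10200 J
n(HCl) = 7.0 / 36.46 = 0.1920 mol
Temperature rose, so q_rxn = −|q_surr| = -10.20 kJ
ΔH = q_rxn / n = -53.13 kJ/mol

ΔH = -53.1 kJ/mol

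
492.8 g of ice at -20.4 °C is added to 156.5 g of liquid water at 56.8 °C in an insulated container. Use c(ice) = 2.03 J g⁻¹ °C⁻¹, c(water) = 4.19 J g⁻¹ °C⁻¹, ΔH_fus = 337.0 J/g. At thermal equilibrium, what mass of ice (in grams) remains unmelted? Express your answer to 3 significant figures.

Heat to warm all ice to 0 °C: 492.8×2.03×20.4 = 20408 J
Heat released by water cooling to 0 °C: 156.5×4.19×56.8 = 37246 J
37246 J < 20408 + 492.8×337.0 = 186481.6 J, so not all ice melts; final T = 0 °C.
Heat left for melting: 37246 − 20408 = 16838 J
Mass melted = 16838 / 337.0 = 49.96 g
Ice remaining = 492.8 − 49.96 = 442.84 g

m_ice remaining = 443 g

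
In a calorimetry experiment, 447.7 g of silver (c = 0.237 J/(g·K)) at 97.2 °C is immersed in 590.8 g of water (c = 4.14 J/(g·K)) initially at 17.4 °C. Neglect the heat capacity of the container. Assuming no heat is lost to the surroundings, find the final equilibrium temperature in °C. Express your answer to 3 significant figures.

T_f = 20.7 °C

Heat lost by silver = heat gained by water.
(447.7)(0.237)(97.2 − T) = (590.8)(4.14)(T − 17.4)
106.1049 (97.2 − T) = 2445.912 (T − 17.4)
10313 − 106.1049 T = 2445.912 T − 42559
52872 = 2552.0169 T
T = 20.72 °C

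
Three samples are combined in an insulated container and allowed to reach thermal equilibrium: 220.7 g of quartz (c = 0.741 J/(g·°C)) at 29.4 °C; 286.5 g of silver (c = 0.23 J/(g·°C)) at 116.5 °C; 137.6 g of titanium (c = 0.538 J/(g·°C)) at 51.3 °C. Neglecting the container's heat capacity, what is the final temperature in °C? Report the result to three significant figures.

Σ mᵢcᵢ(T − Tᵢ) = 0  ⇒  T = Σ mᵢcᵢTᵢ / Σ mᵢcᵢ
Σ mᵢcᵢ = 220.7×0.741 + 286.5×0.23 + 137.6×0.538 = 303.4625
Σ mᵢcᵢTᵢ = 163.5387×29.4 + 65.895×116.5 + 74.0288×51.3 = 16282
T = 16282 / 303.4625 = 53.65 °C

T_f = 53.7 °C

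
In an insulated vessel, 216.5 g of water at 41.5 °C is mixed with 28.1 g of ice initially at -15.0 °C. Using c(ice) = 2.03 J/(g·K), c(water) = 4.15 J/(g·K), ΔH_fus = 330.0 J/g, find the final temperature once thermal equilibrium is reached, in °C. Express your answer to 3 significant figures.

Heat to bring ice to 0 °C and melt it: q₁ = 28.1×2.03×15.0 + 28.1×330.0 = 10129 J
Heat the water can supply cooling to 0 °C: 216.5×4.15×41.5 = 37286.7 J > q₁, so all ice melts.
Energy balance: 216.5×4.15×(41.5 − T) = 10129 + 28.1×4.15×(T − 0)
898.475(41.5 − T) = 10129 + 116.615 T
37286.7 − 10129 = 1015.090 T
T = 27157.7 / 1015.090 = 26.75 °C

T_f = 26.8 °C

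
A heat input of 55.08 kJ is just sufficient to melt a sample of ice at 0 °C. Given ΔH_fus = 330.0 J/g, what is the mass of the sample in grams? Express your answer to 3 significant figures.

m = q / ΔH_fus = 55080 J / 330.0 J/g = 167 g

m = 167 g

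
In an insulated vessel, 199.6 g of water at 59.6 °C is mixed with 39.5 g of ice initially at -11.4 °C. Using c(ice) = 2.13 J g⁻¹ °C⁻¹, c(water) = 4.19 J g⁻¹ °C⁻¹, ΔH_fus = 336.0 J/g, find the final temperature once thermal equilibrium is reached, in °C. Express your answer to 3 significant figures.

T_f = 35.5 °C

Heat to bring ice to 0 °C and melt it: q₁ = 39.5×2.13×11.4 + 39.5×336.0 = 14231 J
Heat the water can supply cooling to 0 °C: 199.6×4.19×59.6 = 49844.9 J > q₁, so all ice melts.
Energy balance: 199.6×4.19×(59.6 − T) = 14231 + 39.5×4.19×(T − 0)
836.324(59.6 − T) = 14231 + 165.505 T
49844.9 − 14231 = 1001.829 T
T = 35613.9 / 1001.829 = 35.549 °C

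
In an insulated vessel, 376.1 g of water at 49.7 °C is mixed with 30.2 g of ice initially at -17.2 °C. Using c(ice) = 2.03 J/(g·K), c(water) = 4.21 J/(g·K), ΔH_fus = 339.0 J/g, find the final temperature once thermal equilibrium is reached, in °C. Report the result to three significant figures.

Heat to bring ice to 0 °C and melt it: q₁ = 30.2×2.03×17.2 + 30.2×339.0 = 11292 J
Heat the water can supply cooling to 0 °C: 376.1×4.21×49.7 = 78694.0 J > q₁, so all ice melts.
Energy balance: 376.1×4.21×(49.7 − T) = 11292 + 30.2×4.21×(T − 0)
1583.381(49.7 − T) = 11292 + 127.142 T
78694.0 − 11292 = 1710.523 T
T = 67402.0 / 1710.523 = 39.40 °C

T_f = 39.4 °C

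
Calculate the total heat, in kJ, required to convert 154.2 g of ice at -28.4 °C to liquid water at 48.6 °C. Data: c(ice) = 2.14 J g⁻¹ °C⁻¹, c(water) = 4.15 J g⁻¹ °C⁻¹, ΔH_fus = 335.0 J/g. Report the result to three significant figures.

q = 92.1 kJ

q1 (heat ice -28.4→0.0 °C): 154.2 × 2.14 × 28.4 = 9372 J
q2 (melt at 0 °C): 154.2 × 335.0 = 51657 J
q3 (heat water 0.0→48.6 °C): 154.2 × 4.15 × 48.6 = 31101 J
Total: 9372 + 51657 + 31101 = 92130 J = 92.1 kJ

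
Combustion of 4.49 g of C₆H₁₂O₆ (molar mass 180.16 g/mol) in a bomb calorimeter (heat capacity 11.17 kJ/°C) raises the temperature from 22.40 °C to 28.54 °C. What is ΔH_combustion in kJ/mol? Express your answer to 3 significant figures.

ΔH = -2750 kJ/mol

ΔT = 28.54 − 22.40 = 6.14 °C
q_cal = C_cal × ΔT = 11.17 × 6.14 = 68.5838 kJ
n = 4.49 / 180.16 = 0.02492 mol
q_rxn = −q_cal = -68.5838 kJ
ΔH = -68.5838 / 0.02492 = -2752 kJ/mol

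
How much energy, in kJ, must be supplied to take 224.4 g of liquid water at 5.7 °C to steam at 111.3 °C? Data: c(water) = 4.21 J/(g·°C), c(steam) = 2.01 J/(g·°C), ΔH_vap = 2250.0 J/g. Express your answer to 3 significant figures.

q1 (heat water 5.7→100.0 °C): 224.4 × 4.21 × 94.3 = 89087 J
q2 (vaporize at 100 °C): 224.4 × 2250.0 = 504900 J
q3 (heat steam 100.0→111.3 °C): 224.4 × 2.01 × 11.3 = 5097 J
Total: 89087 + 504900 + 5097 = 599084 J = 599 kJ

q = 599 kJ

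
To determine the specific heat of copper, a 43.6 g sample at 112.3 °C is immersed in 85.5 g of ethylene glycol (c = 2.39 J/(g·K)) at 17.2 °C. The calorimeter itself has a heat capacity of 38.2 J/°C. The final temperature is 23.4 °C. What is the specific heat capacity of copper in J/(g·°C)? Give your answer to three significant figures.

c = 0.388 J/(g·°C)

q_gained = (85.5 × 2.39 + 38.2) × (23.4 − 17.2) = 1504 J
q_lost = 43.6 × c × (112.3 − 23.4) = 3876.04 c
Set equal: c = 1504 / 3876.04 = 0.388 J/(g·°C)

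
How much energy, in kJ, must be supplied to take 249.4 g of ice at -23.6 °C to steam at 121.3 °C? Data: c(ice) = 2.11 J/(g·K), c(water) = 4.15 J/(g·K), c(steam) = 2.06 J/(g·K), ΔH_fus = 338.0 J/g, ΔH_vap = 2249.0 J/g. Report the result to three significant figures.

q = 772 kJ

q1 (heat ice -23.6→0.0 °C): 249.4 × 2.11 × 23.6 = 12419 J
q2 (melt at 0 °C): 249.4 × 338.0 = 84297 J
q3 (heat water 0.0→100.0 °C): 249.4 × 4.15 × 100.0 = 103501 J
q4 (vaporize at 100 °C): 249.4 × 2249.0 = 560901 J
q5 (heat steam 100.0→121.3 °C): 249.4 × 2.06 × 21.3 = 10943 J
Total: 12419 + 84297 + 103501 + 560901 + 10943 = 772061 J = 772 kJ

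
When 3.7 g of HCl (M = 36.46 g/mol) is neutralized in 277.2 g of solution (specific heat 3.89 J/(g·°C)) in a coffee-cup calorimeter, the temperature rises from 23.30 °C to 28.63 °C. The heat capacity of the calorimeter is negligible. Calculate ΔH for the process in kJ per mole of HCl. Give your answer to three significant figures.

|ΔT| = |28.63 − 23.30| = 5.33 °C
|q_surr| = (277.2 × 3.89) × 5.33 = 1078.308 × 5.33 = 5747 J
n(HCl) = 3.7 / 36.46 = 0.1015 mol
Temperature rose, so q_rxn = −|q_surr| = -5.747 kJ
ΔH = q_rxn / n = -56.62 kJ/mol

ΔH = -56.6 kJ/mol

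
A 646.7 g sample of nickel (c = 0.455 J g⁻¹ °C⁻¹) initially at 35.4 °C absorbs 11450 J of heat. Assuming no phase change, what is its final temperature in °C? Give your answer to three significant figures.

T_f = 74.3 °C

ΔT = q / (m c) = 11450 / (646.7 × 0.455) = 38.91 °C
T_f = 35.4 + 38.91 = 74.31 °C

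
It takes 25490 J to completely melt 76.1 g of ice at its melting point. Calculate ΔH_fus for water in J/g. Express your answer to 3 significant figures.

ΔH_fus = 335 J/g

ΔH_fus = q / m = 25490 / 76.1 = 335 J/g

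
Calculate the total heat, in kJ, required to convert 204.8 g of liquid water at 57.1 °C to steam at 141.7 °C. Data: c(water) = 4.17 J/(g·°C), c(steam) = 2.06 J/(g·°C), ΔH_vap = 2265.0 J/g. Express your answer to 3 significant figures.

q = 518 kJ

q1 (heat water 57.1→100.0 °C): 204.8 × 4.17 × 42.9 = 36637 J
q2 (vaporize at 100 °C): 204.8 × 2265.0 = 463872 J
q3 (heat steam 100.0→141.7 °C): 204.8 × 2.06 × 41.7 = 17593 J
Total: 36637 + 463872 + 17593 = 518102 J = 518 kJ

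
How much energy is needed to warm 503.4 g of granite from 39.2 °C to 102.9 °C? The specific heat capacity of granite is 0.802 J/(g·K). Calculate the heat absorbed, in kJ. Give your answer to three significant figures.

q = 25.7 kJ

q = m c ΔT = 503.4 × 0.802 × (102.9 − 39.2)
q = 503.4 × 0.802 × 63.7 = 25720 J = 25.7 kJ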